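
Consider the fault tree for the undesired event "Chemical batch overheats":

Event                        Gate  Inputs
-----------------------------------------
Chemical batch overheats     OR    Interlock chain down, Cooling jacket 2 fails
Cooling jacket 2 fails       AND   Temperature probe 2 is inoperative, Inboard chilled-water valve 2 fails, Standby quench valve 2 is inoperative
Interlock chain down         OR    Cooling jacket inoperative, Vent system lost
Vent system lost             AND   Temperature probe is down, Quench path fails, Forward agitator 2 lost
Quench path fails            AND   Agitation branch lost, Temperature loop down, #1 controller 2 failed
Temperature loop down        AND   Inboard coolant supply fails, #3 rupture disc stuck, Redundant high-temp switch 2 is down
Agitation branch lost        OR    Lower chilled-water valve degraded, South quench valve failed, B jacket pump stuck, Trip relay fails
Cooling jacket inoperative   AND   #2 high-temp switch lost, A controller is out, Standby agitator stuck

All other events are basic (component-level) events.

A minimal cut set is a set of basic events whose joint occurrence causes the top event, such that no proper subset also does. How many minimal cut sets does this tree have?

Cooling jacket inoperative [AND]: one cut set from each child combined → 1 × 1 × 1 = 1 cut set(s).
Agitation branch lost [OR]: union of children's cut sets → 4 cut set(s).
Temperature loop down [AND]: one cut set from each child combined → 1 × 1 × 1 = 1 cut set(s).
Quench path fails [AND]: one cut set from each child combined → 4 × 1 × 1 = 4 cut set(s).
Vent system lost [AND]: one cut set from each child combined → 1 × 4 × 1 = 4 cut set(s).
Interlock chain down [OR]: union of children's cut sets → 5 cut set(s).
Cooling jacket 2 fails [AND]: one cut set from each child combined → 1 × 1 × 1 = 1 cut set(s).
Chemical batch overheats [OR]: union of children's cut sets → 6 cut set(s).
Minimal cut sets: {#2 high-temp switch lost, A controller is out, Standby agitator stuck}; {#1 controller 2 failed, #3 rupture disc stuck, Forward agitator 2 lost, Inboard coolant supply fails, Lower chilled-water valve degraded, Redundant high-temp switch 2 is down, Temperature probe is down}; {#1 controller 2 failed, #3 rupture disc stuck, Forward agitator 2 lost, Inboard coolant supply fails, Redundant high-temp switch 2 is down, South quench valve failed, Temperature probe is down}; {#1 controller 2 failed, #3 rupture disc stuck, B jacket pump stuck, Forward agitator 2 lost, Inboard coolant supply fails, Redundant high-temp switch 2 is down, Temperature probe is down}; {#1 controller 2 failed, #3 rupture disc stuck, Forward agitator 2 lost, Inboard coolant supply fails, Redundant high-temp switch 2 is down, Temperature probe is down, Trip relay fails}; {Inboard chilled-water valve 2 fails, Standby quench valve 2 is inoperative, Temperature probe 2 is inoperative}.

6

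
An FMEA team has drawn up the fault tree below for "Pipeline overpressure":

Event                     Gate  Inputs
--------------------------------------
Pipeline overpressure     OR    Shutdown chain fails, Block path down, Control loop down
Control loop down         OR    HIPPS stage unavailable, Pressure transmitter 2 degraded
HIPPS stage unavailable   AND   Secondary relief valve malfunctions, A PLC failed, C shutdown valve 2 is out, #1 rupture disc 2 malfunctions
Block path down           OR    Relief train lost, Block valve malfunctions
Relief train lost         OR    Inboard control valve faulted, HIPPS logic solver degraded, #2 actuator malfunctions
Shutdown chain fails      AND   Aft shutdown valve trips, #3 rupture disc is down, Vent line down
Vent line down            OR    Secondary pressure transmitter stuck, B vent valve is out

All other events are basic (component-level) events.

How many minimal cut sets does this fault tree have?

8

Vent line down [OR]: union of children's cut sets → 2 cut set(s).
Shutdown chain fails [AND]: one cut set from each child combined → 1 × 1 × 2 = 2 cut set(s).
Relief train lost [OR]: union of children's cut sets → 3 cut set(s).
Block path down [OR]: union of children's cut sets → 4 cut set(s).
HIPPS stage unavailable [AND]: one cut set from each child combined → 1 × 1 × 1 × 1 = 1 cut set(s).
Control loop down [OR]: union of children's cut sets → 2 cut set(s).
Pipeline overpressure [OR]: union of children's cut sets → 8 cut set(s).
Minimal cut sets: {#3 rupture disc is down, Aft shutdown valve trips, Secondary pressure transmitter stuck}; {#3 rupture disc is down, Aft shutdown valve trips, B vent valve is out}; {Inboard control valve faulted}; {HIPPS logic solver degraded}; {#2 actuator malfunctions}; {Block valve malfunctions}; {#1 rupture disc 2 malfunctions, A PLC failed, C shutdown valve 2 is out, Secondary relief valve malfunctions}; {Pressure transmitter 2 degraded}.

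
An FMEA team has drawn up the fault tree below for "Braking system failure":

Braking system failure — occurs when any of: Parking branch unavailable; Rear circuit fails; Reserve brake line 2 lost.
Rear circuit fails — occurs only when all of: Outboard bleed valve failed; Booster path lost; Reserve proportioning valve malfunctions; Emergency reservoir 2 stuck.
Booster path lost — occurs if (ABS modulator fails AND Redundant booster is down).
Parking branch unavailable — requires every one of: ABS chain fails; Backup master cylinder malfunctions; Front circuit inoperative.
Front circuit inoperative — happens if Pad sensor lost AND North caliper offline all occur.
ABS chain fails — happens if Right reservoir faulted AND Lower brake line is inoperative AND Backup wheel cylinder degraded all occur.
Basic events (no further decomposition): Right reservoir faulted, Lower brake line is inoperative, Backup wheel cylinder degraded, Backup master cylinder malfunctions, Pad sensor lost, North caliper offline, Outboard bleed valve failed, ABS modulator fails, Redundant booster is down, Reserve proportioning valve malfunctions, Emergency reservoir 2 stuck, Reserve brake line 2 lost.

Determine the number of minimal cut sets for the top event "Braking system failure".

3

ABS chain fails [AND]: one cut set from each child combined → 1 × 1 × 1 = 1 cut set(s).
Front circuit inoperative [AND]: one cut set from each child combined → 1 × 1 = 1 cut set(s).
Parking branch unavailable [AND]: one cut set from each child combined → 1 × 1 × 1 = 1 cut set(s).
Booster path lost [AND]: one cut set from each child combined → 1 × 1 = 1 cut set(s).
Rear circuit fails [AND]: one cut set from each child combined → 1 × 1 × 1 × 1 = 1 cut set(s).
Braking system failure [OR]: union of children's cut sets → 3 cut set(s).
Minimal cut sets: {Backup master cylinder malfunctions, Backup wheel cylinder degraded, Lower brake line is inoperative, North caliper offline, Pad sensor lost, Right reservoir faulted}; {ABS modulator fails, Emergency reservoir 2 stuck, Outboard bleed valve failed, Redundant booster is down, Reserve proportioning valve malfunctions}; {Reserve brake line 2 lost}.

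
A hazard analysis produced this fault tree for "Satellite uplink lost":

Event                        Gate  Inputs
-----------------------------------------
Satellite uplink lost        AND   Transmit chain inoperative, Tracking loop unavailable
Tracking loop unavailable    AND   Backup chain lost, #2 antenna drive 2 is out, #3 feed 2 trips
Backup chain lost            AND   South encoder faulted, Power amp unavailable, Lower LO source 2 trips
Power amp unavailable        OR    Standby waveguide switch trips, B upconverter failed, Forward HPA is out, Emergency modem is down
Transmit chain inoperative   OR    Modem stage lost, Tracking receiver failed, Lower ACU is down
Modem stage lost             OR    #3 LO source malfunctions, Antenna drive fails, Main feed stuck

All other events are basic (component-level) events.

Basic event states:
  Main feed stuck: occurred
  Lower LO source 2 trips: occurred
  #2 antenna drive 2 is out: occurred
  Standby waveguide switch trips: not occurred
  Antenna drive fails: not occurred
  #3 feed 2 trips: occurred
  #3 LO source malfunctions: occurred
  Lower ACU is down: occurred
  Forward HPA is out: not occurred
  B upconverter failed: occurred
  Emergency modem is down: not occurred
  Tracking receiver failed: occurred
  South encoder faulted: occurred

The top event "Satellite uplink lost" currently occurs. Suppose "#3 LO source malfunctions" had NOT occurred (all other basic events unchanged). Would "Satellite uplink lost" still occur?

Yes

Counterfactual: set "#3 LO source malfunctions" to not occurred.
Modem stage lost [OR]: #3 LO source malfunctions=not, Antenna drive fails=not, Main feed stuck=occurs → at least one input occurs → occurs.
Transmit chain inoperative [OR]: Modem stage lost=occurs, Tracking receiver failed=occurs, Lower ACU is down=occurs → at least one input occurs → occurs.
Power amp unavailable [OR]: Standby waveguide switch trips=not, B upconverter failed=occurs, Forward HPA is out=not, Emergency modem is down=not → at least one input occurs → occurs.
Backup chain lost [AND]: South encoder faulted=occurs, Power amp unavailable=occurs, Lower LO source 2 trips=occurs → all inputs occur → occurs.
Tracking loop unavailable [AND]: Backup chain lost=occurs, #2 antenna drive 2 is out=occurs, #3 feed 2 trips=occurs → all inputs occur → occurs.
Satellite uplink lost [AND]: Transmit chain inoperative=occurs, Tracking loop unavailable=occurs → all inputs occur → occurs.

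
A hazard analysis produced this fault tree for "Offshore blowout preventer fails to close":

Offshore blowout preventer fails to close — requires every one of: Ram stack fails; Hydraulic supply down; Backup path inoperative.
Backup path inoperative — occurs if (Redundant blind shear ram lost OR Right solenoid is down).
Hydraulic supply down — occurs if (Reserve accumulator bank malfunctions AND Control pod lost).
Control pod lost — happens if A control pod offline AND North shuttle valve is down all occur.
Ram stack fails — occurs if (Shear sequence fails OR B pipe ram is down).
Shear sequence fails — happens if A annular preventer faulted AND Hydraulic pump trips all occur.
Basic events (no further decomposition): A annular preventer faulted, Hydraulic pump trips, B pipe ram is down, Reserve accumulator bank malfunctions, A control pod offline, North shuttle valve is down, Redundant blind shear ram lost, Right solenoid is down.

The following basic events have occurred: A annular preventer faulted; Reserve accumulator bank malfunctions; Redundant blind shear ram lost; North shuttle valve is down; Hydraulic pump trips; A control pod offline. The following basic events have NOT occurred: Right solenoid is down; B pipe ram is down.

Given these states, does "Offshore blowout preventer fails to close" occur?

Shear sequence fails [AND]: A annular preventer faulted=occurs, Hydraulic pump trips=occurs → all inputs occur → occurs.
Ram stack fails [OR]: Shear sequence fails=occurs, B pipe ram is down=not → at least one input occurs → occurs.
Control pod lost [AND]: A control pod offline=occurs, North shuttle valve is down=occurs → all inputs occur → occurs.
Hydraulic supply down [AND]: Reserve accumulator bank malfunctions=occurs, Control pod lost=occurs → all inputs occur → occurs.
Backup path inoperative [OR]: Redundant blind shear ram lost=occurs, Right solenoid is down=not → at least one input occurs → occurs.
Offshore blowout preventer fails to close [AND]: Ram stack fails=occurs, Hydraulic supply down=occurs, Backup path inoperative=occurs → all inputs occur → occurs.

Yes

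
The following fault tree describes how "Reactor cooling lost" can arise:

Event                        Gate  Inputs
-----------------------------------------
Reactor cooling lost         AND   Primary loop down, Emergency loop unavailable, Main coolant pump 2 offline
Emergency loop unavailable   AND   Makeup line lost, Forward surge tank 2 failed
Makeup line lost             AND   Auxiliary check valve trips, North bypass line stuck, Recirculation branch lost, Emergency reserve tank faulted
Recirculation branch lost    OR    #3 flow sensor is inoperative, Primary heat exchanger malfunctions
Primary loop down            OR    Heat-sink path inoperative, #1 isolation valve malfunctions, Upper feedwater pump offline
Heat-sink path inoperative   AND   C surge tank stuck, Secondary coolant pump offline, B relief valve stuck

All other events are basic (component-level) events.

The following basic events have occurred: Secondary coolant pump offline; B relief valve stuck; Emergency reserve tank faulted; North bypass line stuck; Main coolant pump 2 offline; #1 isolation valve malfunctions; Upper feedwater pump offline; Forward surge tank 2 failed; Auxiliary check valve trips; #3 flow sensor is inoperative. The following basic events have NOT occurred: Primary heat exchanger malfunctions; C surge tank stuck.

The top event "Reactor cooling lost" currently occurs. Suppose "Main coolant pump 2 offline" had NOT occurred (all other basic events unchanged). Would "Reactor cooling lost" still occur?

No

Counterfactual: set "Main coolant pump 2 offline" to not occurred.
Heat-sink path inoperative [AND]: C surge tank stuck=not, Secondary coolant pump offline=occurs, B relief valve stuck=occurs → not all inputs occur → does not occur.
Primary loop down [OR]: Heat-sink path inoperative=not, #1 isolation valve malfunctions=occurs, Upper feedwater pump offline=occurs → at least one input occurs → occurs.
Recirculation branch lost [OR]: #3 flow sensor is inoperative=occurs, Primary heat exchanger malfunctions=not → at least one input occurs → occurs.
Makeup line lost [AND]: Auxiliary check valve trips=occurs, North bypass line stuck=occurs, Recirculation branch lost=occurs, Emergency reserve tank faulted=occurs → all inputs occur → occurs.
Emergency loop unavailable [AND]: Makeup line lost=occurs, Forward surge tank 2 failed=occurs → all inputs occur → occurs.
Reactor cooling lost [AND]: Primary loop down=occurs, Emergency loop unavailable=occurs, Main coolant pump 2 offline=not → not all inputs occur → does not occur.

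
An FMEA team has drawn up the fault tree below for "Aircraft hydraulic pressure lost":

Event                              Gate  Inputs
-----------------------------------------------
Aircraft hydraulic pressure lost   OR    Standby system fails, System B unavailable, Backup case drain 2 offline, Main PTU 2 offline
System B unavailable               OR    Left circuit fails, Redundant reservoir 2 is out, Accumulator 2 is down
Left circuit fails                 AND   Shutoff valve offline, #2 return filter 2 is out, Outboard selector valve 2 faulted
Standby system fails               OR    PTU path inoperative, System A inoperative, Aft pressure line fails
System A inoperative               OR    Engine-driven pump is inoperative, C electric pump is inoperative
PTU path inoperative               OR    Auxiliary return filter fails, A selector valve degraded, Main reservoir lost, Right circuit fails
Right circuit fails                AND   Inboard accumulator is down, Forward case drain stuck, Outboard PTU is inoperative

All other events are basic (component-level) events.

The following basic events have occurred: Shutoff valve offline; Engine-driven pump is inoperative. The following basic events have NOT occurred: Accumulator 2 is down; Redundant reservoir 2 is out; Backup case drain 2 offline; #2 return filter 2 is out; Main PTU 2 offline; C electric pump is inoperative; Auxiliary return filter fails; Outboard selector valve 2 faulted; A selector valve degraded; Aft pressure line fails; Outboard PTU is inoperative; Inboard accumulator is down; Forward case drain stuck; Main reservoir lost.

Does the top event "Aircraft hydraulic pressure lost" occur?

Right circuit fails [AND]: Inboard accumulator is down=not, Forward case drain stuck=not, Outboard PTU is inoperative=not → not all inputs occur → does not occur.
PTU path inoperative [OR]: Auxiliary return filter fails=not, A selector valve degraded=not, Main reservoir lost=not, Right circuit fails=not → no input occurs → does not occur.
System A inoperative [OR]: Engine-driven pump is inoperative=occurs, C electric pump is inoperative=not → at least one input occurs → occurs.
Standby system fails [OR]: PTU path inoperative=not, System A inoperative=occurs, Aft pressure line fails=not → at least one input occurs → occurs.
Left circuit fails [AND]: Shutoff valve offline=occurs, #2 return filter 2 is out=not, Outboard selector valve 2 faulted=not → not all inputs occur → does not occur.
System B unavailable [OR]: Left circuit fails=not, Redundant reservoir 2 is out=not, Accumulator 2 is down=not → no input occurs → does not occur.
Aircraft hydraulic pressure lost [OR]: Standby system fails=occurs, System B unavailable=not, Backup case drain 2 offline=not, Main PTU 2 offline=not → at least one input occurs → occurs.

Yes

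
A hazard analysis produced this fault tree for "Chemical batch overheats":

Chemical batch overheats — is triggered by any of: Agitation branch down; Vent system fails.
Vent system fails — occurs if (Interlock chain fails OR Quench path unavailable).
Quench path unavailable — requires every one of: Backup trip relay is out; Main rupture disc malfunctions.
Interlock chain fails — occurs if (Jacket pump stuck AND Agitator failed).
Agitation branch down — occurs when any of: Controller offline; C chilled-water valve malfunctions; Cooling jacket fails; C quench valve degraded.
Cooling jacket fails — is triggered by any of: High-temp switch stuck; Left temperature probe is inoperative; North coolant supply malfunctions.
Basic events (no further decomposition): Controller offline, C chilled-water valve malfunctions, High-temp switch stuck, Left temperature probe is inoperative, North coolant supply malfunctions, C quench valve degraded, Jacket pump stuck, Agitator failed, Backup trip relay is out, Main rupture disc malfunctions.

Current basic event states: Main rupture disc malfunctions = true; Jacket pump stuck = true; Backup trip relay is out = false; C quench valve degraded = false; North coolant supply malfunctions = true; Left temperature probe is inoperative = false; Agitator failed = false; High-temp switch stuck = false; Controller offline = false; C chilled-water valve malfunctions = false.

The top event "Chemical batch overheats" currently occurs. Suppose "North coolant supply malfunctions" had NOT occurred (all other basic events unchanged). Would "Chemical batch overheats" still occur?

No

Counterfactual: set "North coolant supply malfunctions" to not occurred.
Cooling jacket fails [OR]: High-temp switch stuck=not, Left temperature probe is inoperative=not, North coolant supply malfunctions=not → no input occurs → does not occur.
Agitation branch down [OR]: Controller offline=not, C chilled-water valve malfunctions=not, Cooling jacket fails=not, C quench valve degraded=not → no input occurs → does not occur.
Interlock chain fails [AND]: Jacket pump stuck=occurs, Agitator failed=not → not all inputs occur → does not occur.
Quench path unavailable [AND]: Backup trip relay is out=not, Main rupture disc malfunctions=occurs → not all inputs occur → does not occur.
Vent system fails [OR]: Interlock chain fails=not, Quench path unavailable=not → no input occurs → does not occur.
Chemical batch overheats [OR]: Agitation branch down=not, Vent system fails=not → no input occurs → does not occur.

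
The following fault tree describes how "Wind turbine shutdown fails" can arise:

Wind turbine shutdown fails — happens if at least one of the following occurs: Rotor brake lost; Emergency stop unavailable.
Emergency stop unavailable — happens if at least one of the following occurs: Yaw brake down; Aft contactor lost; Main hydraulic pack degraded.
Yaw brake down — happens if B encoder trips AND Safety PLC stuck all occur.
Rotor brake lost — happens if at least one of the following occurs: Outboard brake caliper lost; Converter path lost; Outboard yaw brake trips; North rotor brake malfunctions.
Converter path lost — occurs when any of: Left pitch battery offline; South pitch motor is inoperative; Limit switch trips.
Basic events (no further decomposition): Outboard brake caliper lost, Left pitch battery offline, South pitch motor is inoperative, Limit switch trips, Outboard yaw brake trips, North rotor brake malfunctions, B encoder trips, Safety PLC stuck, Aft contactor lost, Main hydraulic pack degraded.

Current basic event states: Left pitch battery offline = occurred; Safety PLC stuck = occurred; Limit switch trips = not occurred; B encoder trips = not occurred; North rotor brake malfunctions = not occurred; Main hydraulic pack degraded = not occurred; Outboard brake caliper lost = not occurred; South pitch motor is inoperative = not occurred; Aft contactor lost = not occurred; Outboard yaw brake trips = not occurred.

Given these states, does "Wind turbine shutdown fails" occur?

Yes

Converter path lost [OR]: Left pitch battery offline=occurs, South pitch motor is inoperative=not, Limit switch trips=not → at least one input occurs → occurs.
Rotor brake lost [OR]: Outboard brake caliper lost=not, Converter path lost=occurs, Outboard yaw brake trips=not, North rotor brake malfunctions=not → at least one input occurs → occurs.
Yaw brake down [AND]: B encoder trips=not, Safety PLC stuck=occurs → not all inputs occur → does not occur.
Emergency stop unavailable [OR]: Yaw brake down=not, Aft contactor lost=not, Main hydraulic pack degraded=not → no input occurs → does not occur.
Wind turbine shutdown fails [OR]: Rotor brake lost=occurs, Emergency stop unavailable=not → at least one input occurs → occurs.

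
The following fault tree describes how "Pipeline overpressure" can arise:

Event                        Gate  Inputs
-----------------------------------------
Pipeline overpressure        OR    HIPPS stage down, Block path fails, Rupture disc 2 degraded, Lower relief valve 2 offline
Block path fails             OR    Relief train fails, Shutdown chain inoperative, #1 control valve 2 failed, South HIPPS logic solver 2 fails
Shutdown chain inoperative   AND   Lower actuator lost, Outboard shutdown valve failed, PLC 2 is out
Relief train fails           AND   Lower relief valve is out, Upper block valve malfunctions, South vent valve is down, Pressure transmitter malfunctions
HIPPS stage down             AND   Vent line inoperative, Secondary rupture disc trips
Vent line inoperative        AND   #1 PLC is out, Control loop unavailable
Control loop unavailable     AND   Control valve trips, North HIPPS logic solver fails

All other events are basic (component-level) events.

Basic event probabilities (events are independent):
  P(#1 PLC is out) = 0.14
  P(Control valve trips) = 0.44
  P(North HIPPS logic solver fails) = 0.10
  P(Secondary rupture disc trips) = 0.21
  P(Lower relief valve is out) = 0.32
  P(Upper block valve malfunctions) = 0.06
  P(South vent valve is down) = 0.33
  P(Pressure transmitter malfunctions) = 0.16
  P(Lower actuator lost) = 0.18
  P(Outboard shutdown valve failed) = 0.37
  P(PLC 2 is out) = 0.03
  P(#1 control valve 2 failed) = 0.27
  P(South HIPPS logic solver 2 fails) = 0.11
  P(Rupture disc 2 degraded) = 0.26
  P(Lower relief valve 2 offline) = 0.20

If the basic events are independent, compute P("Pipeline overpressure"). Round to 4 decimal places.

0.6170

P(Control loop unavailable) [AND] = 0.44 × 0.10 = 0.044000
P(Vent line inoperative) [AND] = 0.14 × 0.044000 = 0.006160
P(HIPPS stage down) [AND] = 0.006160 × 0.21 = 0.001294
P(Relief train fails) [AND] = 0.32 × 0.06 × 0.33 × 0.16 = 0.001014
P(Shutdown chain inoperative) [AND] = 0.18 × 0.37 × 0.03 = 0.001998
P(Block path fails) [OR] = 1 − (1−0.001014) × (1−0.001998) × (1−0.27) × (1−0.11) = 0.352256
P(Pipeline overpressure) [OR] = 1 − (1−0.001294) × (1−0.352256) × (1−0.26) × (1−0.20) = 0.617032
Rounded to 4 decimal places: P(Pipeline overpressure) ≈ 0.6170.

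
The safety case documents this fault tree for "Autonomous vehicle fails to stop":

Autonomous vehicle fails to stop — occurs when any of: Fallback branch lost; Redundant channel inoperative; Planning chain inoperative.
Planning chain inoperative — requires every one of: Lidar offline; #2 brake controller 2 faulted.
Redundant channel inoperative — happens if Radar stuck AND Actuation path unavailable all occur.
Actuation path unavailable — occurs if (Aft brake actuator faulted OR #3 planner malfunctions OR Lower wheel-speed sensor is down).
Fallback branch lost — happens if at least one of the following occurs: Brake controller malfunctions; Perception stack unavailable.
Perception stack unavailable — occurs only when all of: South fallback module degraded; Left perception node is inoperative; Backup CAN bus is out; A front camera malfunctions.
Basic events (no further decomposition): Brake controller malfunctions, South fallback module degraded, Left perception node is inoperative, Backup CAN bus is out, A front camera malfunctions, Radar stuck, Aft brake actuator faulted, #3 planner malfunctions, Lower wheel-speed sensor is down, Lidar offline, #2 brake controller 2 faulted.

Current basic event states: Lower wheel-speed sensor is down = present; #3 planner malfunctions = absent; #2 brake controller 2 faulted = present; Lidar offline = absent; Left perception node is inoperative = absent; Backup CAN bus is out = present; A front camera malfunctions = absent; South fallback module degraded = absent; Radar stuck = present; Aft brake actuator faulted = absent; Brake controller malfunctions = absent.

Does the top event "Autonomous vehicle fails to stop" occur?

Yes

Perception stack unavailable [AND]: South fallback module degraded=not, Left perception node is inoperative=not, Backup CAN bus is out=occurs, A front camera malfunctions=not → not all inputs occur → does not occur.
Fallback branch lost [OR]: Brake controller malfunctions=not, Perception stack unavailable=not → no input occurs → does not occur.
Actuation path unavailable [OR]: Aft brake actuator faulted=not, #3 planner malfunctions=not, Lower wheel-speed sensor is down=occurs → at least one input occurs → occurs.
Redundant channel inoperative [AND]: Radar stuck=occurs, Actuation path unavailable=occurs → all inputs occur → occurs.
Planning chain inoperative [AND]: Lidar offline=not, #2 brake controller 2 faulted=occurs → not all inputs occur → does not occur.
Autonomous vehicle fails to stop [OR]: Fallback branch lost=not, Redundant channel inoperative=occurs, Planning chain inoperative=not → at least one input occurs → occurs.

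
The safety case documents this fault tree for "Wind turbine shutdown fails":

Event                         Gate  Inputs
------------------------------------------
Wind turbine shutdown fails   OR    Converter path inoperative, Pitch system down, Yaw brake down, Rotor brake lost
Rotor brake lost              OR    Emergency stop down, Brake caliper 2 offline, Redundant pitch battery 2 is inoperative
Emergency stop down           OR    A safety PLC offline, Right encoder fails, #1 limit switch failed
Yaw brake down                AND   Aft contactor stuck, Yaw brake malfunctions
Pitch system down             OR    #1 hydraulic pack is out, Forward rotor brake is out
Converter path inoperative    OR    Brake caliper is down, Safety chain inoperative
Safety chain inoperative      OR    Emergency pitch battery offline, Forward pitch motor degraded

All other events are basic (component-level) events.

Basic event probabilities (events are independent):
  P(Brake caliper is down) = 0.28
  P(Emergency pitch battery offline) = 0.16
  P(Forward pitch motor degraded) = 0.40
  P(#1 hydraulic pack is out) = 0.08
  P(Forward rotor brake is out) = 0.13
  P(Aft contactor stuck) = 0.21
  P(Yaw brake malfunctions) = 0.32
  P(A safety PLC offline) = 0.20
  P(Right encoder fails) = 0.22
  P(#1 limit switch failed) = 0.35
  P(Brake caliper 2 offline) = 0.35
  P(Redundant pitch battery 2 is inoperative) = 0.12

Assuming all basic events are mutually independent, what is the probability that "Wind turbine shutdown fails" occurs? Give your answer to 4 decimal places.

0.9371

P(Safety chain inoperative) [OR] = 1 − (1−0.16) × (1−0.40) = 0.496000
P(Converter path inoperative) [OR] = 1 − (1−0.28) × (1−0.496000) = 0.637120
P(Pitch system down) [OR] = 1 − (1−0.08) × (1−0.13) = 0.199600
P(Yaw brake down) [AND] = 0.21 × 0.32 = 0.067200
P(Emergency stop down) [OR] = 1 − (1−0.20) × (1−0.22) × (1−0.35) = 0.594400
P(Rotor brake lost) [OR] = 1 − (1−0.594400) × (1−0.35) × (1−0.12) = 0.767997
P(Wind turbine shutdown fails) [OR] = 1 − (1−0.637120) × (1−0.199600) × (1−0.067200) × (1−0.767997) = 0.937143
Rounded to 4 decimal places: P(Wind turbine shutdown fails) ≈ 0.9371.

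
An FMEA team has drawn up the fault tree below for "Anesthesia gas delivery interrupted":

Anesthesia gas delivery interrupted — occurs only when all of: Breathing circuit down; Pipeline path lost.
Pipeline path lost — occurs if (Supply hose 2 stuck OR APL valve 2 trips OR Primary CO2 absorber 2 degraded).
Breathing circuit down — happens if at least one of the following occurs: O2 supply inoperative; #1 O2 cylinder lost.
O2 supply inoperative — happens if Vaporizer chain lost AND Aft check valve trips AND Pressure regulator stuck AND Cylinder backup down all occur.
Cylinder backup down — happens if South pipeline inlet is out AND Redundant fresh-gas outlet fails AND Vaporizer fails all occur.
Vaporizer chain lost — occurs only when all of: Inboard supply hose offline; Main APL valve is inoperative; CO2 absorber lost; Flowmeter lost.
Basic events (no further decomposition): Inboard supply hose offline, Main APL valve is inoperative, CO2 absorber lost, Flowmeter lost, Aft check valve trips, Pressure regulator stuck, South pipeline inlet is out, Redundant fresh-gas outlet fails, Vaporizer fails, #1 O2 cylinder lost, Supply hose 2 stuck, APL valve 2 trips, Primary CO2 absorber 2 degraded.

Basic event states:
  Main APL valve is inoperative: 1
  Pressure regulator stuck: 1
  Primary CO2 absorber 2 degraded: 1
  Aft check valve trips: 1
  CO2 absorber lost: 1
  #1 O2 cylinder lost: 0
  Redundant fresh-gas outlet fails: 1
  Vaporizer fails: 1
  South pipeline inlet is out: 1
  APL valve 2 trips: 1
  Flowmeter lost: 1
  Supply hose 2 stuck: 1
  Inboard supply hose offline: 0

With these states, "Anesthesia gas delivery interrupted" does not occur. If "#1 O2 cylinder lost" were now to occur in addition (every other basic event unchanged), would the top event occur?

Yes

Counterfactual: set "#1 O2 cylinder lost" to occurred.
Vaporizer chain lost [AND]: Inboard supply hose offline=not, Main APL valve is inoperative=occurs, CO2 absorber lost=occurs, Flowmeter lost=occurs → not all inputs occur → does not occur.
Cylinder backup down [AND]: South pipeline inlet is out=occurs, Redundant fresh-gas outlet fails=occurs, Vaporizer fails=occurs → all inputs occur → occurs.
O2 supply inoperative [AND]: Vaporizer chain lost=not, Aft check valve trips=occurs, Pressure regulator stuck=occurs, Cylinder backup down=occurs → not all inputs occur → does not occur.
Breathing circuit down [OR]: O2 supply inoperative=not, #1 O2 cylinder lost=occurs → at least one input occurs → occurs.
Pipeline path lost [OR]: Supply hose 2 stuck=occurs, APL valve 2 trips=occurs, Primary CO2 absorber 2 degraded=occurs → at least one input occurs → occurs.
Anesthesia gas delivery interrupted [AND]: Breathing circuit down=occurs, Pipeline path lost=occurs → all inputs occur → occurs.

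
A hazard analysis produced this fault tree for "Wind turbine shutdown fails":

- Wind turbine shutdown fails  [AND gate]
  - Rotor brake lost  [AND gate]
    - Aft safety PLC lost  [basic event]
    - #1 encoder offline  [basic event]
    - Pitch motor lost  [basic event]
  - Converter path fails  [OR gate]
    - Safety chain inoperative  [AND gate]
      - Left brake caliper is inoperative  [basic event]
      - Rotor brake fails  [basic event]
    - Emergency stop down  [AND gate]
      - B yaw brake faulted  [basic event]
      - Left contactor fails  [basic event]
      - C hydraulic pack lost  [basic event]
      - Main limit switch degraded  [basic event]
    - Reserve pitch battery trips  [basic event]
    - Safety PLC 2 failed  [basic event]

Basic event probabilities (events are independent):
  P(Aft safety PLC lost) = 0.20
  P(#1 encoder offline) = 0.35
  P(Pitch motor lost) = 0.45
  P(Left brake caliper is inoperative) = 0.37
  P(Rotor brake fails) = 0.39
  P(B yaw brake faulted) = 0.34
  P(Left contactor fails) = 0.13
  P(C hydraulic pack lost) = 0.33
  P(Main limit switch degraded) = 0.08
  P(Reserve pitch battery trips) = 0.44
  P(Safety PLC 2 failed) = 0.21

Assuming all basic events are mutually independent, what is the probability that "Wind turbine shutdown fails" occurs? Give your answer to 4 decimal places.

P(Rotor brake lost) [AND] = 0.20 × 0.35 × 0.45 = 0.031500
P(Safety chain inoperative) [AND] = 0.37 × 0.39 = 0.144300
P(Emergency stop down) [AND] = 0.34 × 0.13 × 0.33 × 0.08 = 0.001167
P(Converter path fails) [OR] = 1 − (1−0.144300) × (1−0.001167) × (1−0.44) × (1−0.21) = 0.621880
P(Wind turbine shutdown fails) [AND] = 0.031500 × 0.621880 = 0.019589
Rounded to 4 decimal places: P(Wind turbine shutdown fails) ≈ 0.0196.

0.0196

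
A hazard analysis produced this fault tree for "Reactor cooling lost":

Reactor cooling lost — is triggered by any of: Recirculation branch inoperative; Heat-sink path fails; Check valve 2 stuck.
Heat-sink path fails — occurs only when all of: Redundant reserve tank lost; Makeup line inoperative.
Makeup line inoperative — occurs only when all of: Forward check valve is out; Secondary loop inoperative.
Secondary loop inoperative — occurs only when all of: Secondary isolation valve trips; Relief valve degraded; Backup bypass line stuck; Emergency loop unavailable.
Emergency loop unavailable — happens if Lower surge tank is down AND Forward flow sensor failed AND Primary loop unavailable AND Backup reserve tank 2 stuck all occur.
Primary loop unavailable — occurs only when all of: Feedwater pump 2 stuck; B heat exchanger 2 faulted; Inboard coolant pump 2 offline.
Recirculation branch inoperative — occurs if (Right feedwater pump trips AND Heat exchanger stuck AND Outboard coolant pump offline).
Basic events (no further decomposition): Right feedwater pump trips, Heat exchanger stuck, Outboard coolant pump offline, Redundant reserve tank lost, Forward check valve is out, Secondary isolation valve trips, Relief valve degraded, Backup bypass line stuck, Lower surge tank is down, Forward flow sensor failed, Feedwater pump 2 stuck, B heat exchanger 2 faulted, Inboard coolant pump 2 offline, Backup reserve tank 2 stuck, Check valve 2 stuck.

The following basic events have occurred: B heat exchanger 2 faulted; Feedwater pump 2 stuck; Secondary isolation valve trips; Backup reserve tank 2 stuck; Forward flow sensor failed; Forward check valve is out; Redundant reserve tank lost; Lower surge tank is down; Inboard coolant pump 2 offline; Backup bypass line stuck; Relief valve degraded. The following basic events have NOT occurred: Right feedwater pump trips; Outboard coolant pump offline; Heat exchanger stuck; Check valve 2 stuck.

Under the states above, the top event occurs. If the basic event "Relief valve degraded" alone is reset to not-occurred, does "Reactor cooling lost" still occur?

Counterfactual: set "Relief valve degraded" to not occurred.
Recirculation branch inoperative [AND]: Right feedwater pump trips=not, Heat exchanger stuck=not, Outboard coolant pump offline=not → not all inputs occur → does not occur.
Primary loop unavailable [AND]: Feedwater pump 2 stuck=occurs, B heat exchanger 2 faulted=occurs, Inboard coolant pump 2 offline=occurs → all inputs occur → occurs.
Emergency loop unavailable [AND]: Lower surge tank is down=occurs, Forward flow sensor failed=occurs, Primary loop unavailable=occurs, Backup reserve tank 2 stuck=occurs → all inputs occur → occurs.
Secondary loop inoperative [AND]: Secondary isolation valve trips=occurs, Relief valve degraded=not, Backup bypass line stuck=occurs, Emergency loop unavailable=occurs → not all inputs occur → does not occur.
Makeup line inoperative [AND]: Forward check valve is out=occurs, Secondary loop inoperative=not → not all inputs occur → does not occur.
Heat-sink path fails [AND]: Redundant reserve tank lost=occurs, Makeup line inoperative=not → not all inputs occur → does not occur.
Reactor cooling lost [OR]: Recirculation branch inoperative=not, Heat-sink path fails=not, Check valve 2 stuck=not → no input occurs → does not occur.

No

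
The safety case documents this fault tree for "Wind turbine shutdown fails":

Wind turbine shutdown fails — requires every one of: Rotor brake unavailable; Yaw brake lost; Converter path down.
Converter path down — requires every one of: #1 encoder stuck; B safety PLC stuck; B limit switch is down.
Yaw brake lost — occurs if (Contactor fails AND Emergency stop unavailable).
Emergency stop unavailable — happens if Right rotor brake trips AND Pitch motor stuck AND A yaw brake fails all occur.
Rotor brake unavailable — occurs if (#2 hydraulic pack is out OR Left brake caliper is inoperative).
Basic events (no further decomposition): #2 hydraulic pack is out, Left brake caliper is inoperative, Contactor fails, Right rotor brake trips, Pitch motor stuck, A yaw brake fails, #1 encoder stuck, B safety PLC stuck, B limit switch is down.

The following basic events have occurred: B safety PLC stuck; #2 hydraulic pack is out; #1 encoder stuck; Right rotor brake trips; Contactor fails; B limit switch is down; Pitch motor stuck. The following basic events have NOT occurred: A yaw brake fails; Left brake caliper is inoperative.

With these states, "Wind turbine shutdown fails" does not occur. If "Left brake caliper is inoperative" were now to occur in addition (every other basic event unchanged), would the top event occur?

Counterfactual: set "Left brake caliper is inoperative" to occurred.
Rotor brake unavailable [OR]: #2 hydraulic pack is out=occurs, Left brake caliper is inoperative=occurs → at least one input occurs → occurs.
Emergency stop unavailable [AND]: Right rotor brake trips=occurs, Pitch motor stuck=occurs, A yaw brake fails=not → not all inputs occur → does not occur.
Yaw brake lost [AND]: Contactor fails=occurs, Emergency stop unavailable=not → not all inputs occur → does not occur.
Converter path down [AND]: #1 encoder stuck=occurs, B safety PLC stuck=occurs, B limit switch is down=occurs → all inputs occur → occurs.
Wind turbine shutdown fails [AND]: Rotor brake unavailable=occurs, Yaw brake lost=not, Converter path down=occurs → not all inputs occur → does not occur.

No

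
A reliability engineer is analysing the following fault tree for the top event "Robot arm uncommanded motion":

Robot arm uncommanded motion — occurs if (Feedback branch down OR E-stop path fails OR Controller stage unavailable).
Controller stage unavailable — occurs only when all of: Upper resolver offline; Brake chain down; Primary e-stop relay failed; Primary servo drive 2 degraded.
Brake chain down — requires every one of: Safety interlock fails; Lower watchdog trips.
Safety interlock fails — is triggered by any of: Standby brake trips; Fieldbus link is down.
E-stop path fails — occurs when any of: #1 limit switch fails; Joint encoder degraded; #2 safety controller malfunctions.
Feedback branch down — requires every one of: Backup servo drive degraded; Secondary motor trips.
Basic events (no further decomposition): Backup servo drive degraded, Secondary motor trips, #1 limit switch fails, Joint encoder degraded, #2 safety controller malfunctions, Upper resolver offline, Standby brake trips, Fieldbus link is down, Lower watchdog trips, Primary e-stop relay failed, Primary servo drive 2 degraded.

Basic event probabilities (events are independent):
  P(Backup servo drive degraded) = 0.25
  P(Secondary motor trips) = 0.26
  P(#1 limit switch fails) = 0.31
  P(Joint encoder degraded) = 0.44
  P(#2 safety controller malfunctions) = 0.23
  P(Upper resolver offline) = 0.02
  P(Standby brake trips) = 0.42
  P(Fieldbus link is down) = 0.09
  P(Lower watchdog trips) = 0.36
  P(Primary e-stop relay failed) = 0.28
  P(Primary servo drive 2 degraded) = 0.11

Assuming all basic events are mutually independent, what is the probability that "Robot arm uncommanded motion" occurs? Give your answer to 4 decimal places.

P(Feedback branch down) [AND] = 0.25 × 0.26 = 0.065000
P(E-stop path fails) [OR] = 1 − (1−0.31) × (1−0.44) × (1−0.23) = 0.702472
P(Safety interlock fails) [OR] = 1 − (1−0.42) × (1−0.09) = 0.472200
P(Brake chain down) [AND] = 0.472200 × 0.36 = 0.169992
P(Controller stage unavailable) [AND] = 0.02 × 0.169992 × 0.28 × 0.11 = 0.000105
P(Robot arm uncommanded motion) [OR] = 1 − (1−0.065000) × (1−0.702472) × (1−0.000105) = 0.721841
Rounded to 4 decimal places: P(Robot arm uncommanded motion) ≈ 0.7218.

0.7218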